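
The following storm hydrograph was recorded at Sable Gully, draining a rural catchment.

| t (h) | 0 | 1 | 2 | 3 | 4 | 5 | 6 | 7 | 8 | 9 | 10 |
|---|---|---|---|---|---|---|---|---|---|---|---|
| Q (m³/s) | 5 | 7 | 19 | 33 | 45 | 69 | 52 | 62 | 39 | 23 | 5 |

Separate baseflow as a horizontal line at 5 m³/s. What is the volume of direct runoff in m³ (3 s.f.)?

V ≈ 1.09 × 10^6 m³

Direct-runoff ordinates (Q − Q_b): 0.0, 2.0, 14.0, 28.0, 40.0, 64.0, 47.0, 57.0, 34.0, 18.0, 0.0 m³/s.
ΣQ_DR = 304.0 m³/s.
With Δt = 1 h = 3600 s, V = ΣQ_DR · Δt = 304.0 × 3600 = 1.09 × 10^6 m³.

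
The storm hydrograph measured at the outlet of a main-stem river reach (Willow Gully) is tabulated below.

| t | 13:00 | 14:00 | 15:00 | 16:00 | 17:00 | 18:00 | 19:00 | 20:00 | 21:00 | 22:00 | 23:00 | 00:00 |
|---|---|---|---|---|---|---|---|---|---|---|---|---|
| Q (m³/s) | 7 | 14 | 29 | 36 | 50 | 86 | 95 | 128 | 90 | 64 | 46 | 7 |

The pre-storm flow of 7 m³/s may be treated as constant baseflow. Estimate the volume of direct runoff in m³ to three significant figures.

Direct-runoff ordinates (Q − Q_b): 0.0, 7.0, 22.0, 29.0, 43.0, 79.0, 88.0, 121.0, 83.0, 57.0, 39.0, 0.0 m³/s.
ΣQ_DR = 568.0 m³/s.
With Δt = 1 h = 3600 s, V = ΣQ_DR · Δt = 568.0 × 3600 = 2.04 × 10^6 m³.

V ≈ 2.04 × 10^6 m³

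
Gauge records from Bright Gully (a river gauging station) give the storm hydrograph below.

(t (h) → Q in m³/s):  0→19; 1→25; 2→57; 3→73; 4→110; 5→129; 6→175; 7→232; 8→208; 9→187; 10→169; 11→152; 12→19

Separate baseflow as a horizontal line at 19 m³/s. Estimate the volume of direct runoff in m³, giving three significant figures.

V ≈ 4.71 × 10^6 m³

Direct-runoff ordinates (Q − Q_b): 0.0, 6.0, 38.0, 54.0, 91.0, 110.0, 156.0, 213.0, 189.0, 168.0, 150.0, 133.0, 0.0 m³/s.
ΣQ_DR = 1308 m³/s.
With Δt = 1 h = 3600 s, V = ΣQ_DR · Δt = 1308 × 3600 = 4.71 × 10^6 m³.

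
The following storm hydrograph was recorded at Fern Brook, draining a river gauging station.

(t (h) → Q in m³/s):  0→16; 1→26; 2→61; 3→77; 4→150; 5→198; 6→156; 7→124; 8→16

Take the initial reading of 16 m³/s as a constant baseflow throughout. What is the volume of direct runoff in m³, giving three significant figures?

Direct-runoff ordinates (Q − Q_b): 0.0, 10.0, 45.0, 61.0, 134.0, 182.0, 140.0, 108.0, 0.0 m³/s.
ΣQ_DR = 680.0 m³/s.
With Δt = 1 h = 3600 s, V = ΣQ_DR · Δt = 680.0 × 3600 = 2.45 × 10^6 m³.

V ≈ 2.45 × 10^6 m³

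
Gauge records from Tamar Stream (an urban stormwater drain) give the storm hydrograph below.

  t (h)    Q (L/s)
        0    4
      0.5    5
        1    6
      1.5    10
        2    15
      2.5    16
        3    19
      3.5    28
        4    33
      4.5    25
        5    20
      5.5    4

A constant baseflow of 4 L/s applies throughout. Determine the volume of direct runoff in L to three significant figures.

V ≈ 2.47 × 10^5 L

Direct-runoff ordinates (Q − Q_b): 0.0, 1.0, 2.0, 6.0, 11.0, 12.0, 15.0, 24.0, 29.0, 21.0, 16.0, 0.0 L/s.
ΣQ_DR = 137.0 L/s.
With Δt = 0.5 h = 1800 s, V = ΣQ_DR · Δt = 137.0 × 1800 = 2.47 × 10^5 L.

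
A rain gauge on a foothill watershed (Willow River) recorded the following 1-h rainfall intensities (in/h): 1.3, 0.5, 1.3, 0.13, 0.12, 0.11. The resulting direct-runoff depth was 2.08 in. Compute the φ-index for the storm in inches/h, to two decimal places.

φ ≈ 0.34 in/h

Only the 3 blocks with intensity above φ contribute runoff: 1.3, 0.5, 1.3 in/h.
Σ(I−φ)·Δt = d  ⇒  (1.3+0.5+1.3 − 3φ)·1 = 2.08
φ = (3.100 − 2.08/1) / 3 = 0.34 in/h.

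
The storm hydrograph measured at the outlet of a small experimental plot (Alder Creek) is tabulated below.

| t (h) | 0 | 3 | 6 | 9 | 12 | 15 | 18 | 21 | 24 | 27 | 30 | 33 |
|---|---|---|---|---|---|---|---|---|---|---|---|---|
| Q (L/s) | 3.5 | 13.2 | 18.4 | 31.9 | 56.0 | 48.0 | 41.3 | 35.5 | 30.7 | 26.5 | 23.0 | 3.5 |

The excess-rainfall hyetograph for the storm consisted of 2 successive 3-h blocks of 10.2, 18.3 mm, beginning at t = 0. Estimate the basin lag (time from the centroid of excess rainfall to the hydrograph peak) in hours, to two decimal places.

Centroid of excess rainfall: t_c = Σ P_i·t̄_i / ΣP_i = 3.4263 h (block centres at 1.5, 4.5 h).
Hydrograph peak occurs at t = 12 h, so basin lag t_L = 12 − 3.4263 = 8.57 h.

t_L ≈ 8.57 h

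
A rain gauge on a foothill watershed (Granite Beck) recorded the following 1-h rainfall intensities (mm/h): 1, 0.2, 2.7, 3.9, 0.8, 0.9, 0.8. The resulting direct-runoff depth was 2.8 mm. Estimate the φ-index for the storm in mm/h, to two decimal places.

φ ≈ 1.90 mm/h

Only the 2 blocks with intensity above φ contribute runoff: 2.7, 3.9 mm/h.
Σ(I−φ)·Δt = d  ⇒  (2.7+3.9 − 2φ)·1 = 2.8
φ = (6.600 − 2.8/1) / 2 = 1.90 mm/h.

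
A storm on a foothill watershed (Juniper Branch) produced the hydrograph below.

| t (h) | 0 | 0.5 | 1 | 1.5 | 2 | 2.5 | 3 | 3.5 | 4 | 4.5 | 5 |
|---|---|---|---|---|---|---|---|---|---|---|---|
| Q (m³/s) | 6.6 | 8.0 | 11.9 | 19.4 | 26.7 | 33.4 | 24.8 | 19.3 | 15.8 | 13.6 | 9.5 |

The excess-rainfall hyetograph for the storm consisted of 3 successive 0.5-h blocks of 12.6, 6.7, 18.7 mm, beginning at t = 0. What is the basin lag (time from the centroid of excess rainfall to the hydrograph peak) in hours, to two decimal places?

Centroid of excess rainfall: t_c = Σ P_i·t̄_i / ΣP_i = 0.8303 h (block centres at 0.25, 0.75, 1.25 h).
Hydrograph peak occurs at t = 2.5 h, so basin lag t_L = 2.5 − 0.8303 = 1.67 h.

t_L ≈ 1.67 h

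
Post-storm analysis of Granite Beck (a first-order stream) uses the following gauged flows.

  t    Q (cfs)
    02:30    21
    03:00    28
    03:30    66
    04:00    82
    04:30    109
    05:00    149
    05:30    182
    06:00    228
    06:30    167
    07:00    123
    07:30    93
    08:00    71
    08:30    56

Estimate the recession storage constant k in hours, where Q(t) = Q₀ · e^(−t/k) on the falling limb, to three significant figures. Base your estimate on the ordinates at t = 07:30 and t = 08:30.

k ≈ 1.97 h

On the falling limb, Q drops from 93 to 56 cfs between t = 07:30 and t = 08:30 (Δt = 1 h).
k = −Δt / ln(Q₂/Q₁) = −1 / ln(56/93) = 1.97 h.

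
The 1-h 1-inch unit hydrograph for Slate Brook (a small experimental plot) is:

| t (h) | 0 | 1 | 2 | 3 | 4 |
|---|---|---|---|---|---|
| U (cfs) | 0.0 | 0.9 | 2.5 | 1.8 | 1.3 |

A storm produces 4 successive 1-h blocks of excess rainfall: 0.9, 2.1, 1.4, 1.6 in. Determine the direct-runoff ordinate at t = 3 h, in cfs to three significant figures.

By discrete convolution, Q_j = Σ (P_i / 1 in) · U_{j−i}.
At t = 3 h (j=3): Q = (0.9/1)·1.8 + (2.1/1)·2.5 + (1.4/1)·0.9 + (1.6/1)·0.0 = 8.13 cfs.

Q ≈ 8.13 cfs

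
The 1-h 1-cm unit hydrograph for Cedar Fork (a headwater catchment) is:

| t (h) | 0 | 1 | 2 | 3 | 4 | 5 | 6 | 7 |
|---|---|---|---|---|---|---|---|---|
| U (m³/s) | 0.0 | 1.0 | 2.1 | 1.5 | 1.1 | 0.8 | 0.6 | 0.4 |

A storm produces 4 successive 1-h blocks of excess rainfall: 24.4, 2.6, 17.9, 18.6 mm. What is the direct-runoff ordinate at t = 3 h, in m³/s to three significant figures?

By discrete convolution, Q_j = Σ (P_i / 10 mm) · U_{j−i}.
At t = 3 h (j=3): Q = (24.4/10)·1.5 + (2.6/10)·2.1 + (17.9/10)·1.0 + (18.6/10)·0.0 = 6.00 m³/s.

Q ≈ 6.00 m³/s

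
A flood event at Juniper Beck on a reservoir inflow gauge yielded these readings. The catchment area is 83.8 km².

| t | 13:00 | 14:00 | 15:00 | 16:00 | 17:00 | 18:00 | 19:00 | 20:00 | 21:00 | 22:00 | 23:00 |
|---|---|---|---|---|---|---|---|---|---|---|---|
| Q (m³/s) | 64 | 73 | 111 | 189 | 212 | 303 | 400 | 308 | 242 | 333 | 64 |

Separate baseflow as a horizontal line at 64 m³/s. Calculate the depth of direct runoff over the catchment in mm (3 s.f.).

d ≈ 68.5 mm

Direct runoff: 0.0, 9.0, 47.0, 125.0, 148.0, 239.0, 336.0, 244.0, 178.0, 269.0, 0.0 m³/s; ΣQ_DR = 1595 m³/s.
V = ΣQ_DR · Δt = 1595 × 3600 s = 5.742 × 10^6 m³.
Over A = 83.8 km², depth = V / A = 68.5 mm.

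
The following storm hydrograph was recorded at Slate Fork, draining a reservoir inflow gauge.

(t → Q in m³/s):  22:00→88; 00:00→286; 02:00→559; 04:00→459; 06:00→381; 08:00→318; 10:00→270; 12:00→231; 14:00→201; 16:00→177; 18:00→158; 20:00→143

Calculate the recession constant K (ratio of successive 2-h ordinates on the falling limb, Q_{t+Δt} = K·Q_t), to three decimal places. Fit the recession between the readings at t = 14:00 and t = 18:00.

Using the recession-limb readings at t = 14:00 and t = 18:00: Q falls from 201 to 158 m³/s over 2 intervals.
K = (Q₂/Q₁)^(1/2) = (158/201)^(1/2) = 0.887.

K ≈ 0.887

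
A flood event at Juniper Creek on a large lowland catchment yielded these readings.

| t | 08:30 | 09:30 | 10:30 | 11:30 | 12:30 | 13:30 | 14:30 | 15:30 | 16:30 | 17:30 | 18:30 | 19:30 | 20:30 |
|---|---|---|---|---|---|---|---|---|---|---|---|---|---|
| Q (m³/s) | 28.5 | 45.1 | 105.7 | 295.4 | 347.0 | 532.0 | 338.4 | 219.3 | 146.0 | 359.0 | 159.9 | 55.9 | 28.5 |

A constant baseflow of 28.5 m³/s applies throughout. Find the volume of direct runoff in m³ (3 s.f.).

Direct-runoff ordinates (Q − Q_b): 0.0, 16.6, 77.2, 266.9, 318.5, 503.5, 309.9, 190.8, 117.5, 330.5, 131.4, 27.4, 0.0 m³/s.
ΣQ_DR = 2290 m³/s.
With Δt = 1 h = 3600 s, V = ΣQ_DR · Δt = 2290 × 3600 = 8.24 × 10^6 m³.

V ≈ 8.24 × 10^6 m³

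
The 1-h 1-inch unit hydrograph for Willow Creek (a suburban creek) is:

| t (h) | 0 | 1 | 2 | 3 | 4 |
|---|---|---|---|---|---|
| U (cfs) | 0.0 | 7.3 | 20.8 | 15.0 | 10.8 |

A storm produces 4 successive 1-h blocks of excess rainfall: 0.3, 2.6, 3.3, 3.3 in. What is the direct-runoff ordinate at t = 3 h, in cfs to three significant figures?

Q ≈ 82.7 cfs

By discrete convolution, Q_j = Σ (P_i / 1 in) · U_{j−i}.
At t = 3 h (j=3): Q = (0.3/1)·15.0 + (2.6/1)·20.8 + (3.3/1)·7.3 + (3.3/1)·0.0 = 82.7 cfs.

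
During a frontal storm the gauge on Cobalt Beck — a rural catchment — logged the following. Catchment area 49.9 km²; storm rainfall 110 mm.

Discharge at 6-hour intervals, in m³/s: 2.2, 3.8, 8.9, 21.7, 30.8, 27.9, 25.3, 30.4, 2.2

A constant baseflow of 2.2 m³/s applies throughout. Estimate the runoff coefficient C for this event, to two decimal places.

ΣQ_DR = 133.4 m³/s; V = ΣQ_DR·Δt = 2.881 × 10^6 m³.
Runoff depth d = V / A = 57.74 mm.
C = d / P = 57.74 / 110 = 0.52.

C ≈ 0.52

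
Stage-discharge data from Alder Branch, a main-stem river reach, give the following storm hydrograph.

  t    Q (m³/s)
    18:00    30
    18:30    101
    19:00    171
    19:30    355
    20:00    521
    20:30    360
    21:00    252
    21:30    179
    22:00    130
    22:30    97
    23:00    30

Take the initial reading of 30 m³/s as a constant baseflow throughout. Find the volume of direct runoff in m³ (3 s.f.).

Direct-runoff ordinates (Q − Q_b): 0.0, 71.0, 141.0, 325.0, 491.0, 330.0, 222.0, 149.0, 100.0, 67.0, 0.0 m³/s.
ΣQ_DR = 1896 m³/s.
With Δt = 0.5 h = 1800 s, V = ΣQ_DR · Δt = 1896 × 1800 = 3.41 × 10^6 m³.

V ≈ 3.41 × 10^6 m³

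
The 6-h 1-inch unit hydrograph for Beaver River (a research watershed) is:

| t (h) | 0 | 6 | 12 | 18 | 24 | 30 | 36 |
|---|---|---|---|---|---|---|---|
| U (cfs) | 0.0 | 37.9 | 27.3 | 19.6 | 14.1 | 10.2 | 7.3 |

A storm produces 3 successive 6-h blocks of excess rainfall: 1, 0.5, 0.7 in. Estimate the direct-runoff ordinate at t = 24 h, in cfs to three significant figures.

By discrete convolution, Q_j = Σ (P_i / 1 in) · U_{j−i}.
At t = 24 h (j=4): Q = (1/1)·14.1 + (0.5/1)·19.6 + (0.7/1)·27.3 = 43.0 cfs.

Q ≈ 43.0 cfs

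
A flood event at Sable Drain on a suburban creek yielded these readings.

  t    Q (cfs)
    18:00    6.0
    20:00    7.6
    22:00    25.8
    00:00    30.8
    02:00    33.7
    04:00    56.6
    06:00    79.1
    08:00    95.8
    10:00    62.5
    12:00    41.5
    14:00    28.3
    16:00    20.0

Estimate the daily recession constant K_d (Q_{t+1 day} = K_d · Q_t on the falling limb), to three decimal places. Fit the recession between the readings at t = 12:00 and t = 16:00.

K_d ≈ 0.013

Between t = 12:00 and t = 16:00 the flow falls from 41.5 to 20.0 cfs over 2×2 h = 4 h.
Per-interval ratio K = (20.0/41.5)^(1/2) = 0.6942; K_d = K^(24/2) = 0.013.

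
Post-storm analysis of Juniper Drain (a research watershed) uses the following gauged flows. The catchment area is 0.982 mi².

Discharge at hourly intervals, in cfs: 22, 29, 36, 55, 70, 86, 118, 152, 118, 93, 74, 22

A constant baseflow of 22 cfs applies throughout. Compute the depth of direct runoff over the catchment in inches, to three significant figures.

d ≈ 0.964 in

Direct runoff: 0.0, 7.0, 14.0, 33.0, 48.0, 64.0, 96.0, 130.0, 96.0, 71.0, 52.0, 0.0 cfs; ΣQ_DR = 611.0 cfs.
V = ΣQ_DR · Δt = 611.0 × 3600 s = 2.200 × 10^6 ft³.
Over A = 0.982 mi², depth = V / A = 0.964 in.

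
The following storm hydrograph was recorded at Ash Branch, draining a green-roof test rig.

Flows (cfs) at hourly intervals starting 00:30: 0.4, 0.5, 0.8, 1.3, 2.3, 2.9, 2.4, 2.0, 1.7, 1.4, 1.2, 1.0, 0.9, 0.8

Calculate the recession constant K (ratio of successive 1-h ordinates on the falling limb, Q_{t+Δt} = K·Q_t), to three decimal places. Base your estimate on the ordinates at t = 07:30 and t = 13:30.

K ≈ 0.858

Using the recession-limb readings at t = 07:30 and t = 13:30: Q falls from 2.0 to 0.8 cfs over 6 intervals.
K = (Q₂/Q₁)^(1/6) = (0.8/2.0)^(1/6) = 0.858.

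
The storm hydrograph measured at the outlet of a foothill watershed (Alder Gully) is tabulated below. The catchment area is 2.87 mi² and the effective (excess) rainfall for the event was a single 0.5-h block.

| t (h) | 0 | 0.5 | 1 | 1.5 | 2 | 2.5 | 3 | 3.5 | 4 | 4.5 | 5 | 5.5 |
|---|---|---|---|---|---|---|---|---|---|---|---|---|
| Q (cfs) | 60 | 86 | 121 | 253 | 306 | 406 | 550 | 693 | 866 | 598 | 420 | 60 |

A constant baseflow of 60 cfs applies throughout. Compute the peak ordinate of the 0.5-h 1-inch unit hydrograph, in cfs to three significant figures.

Direct runoff: 0.0, 26.0, 61.0, 193.0, 246.0, 346.0, 490.0, 633.0, 806.0, 538.0, 360.0, 0.0 cfs; ΣQ_DR = 3699 cfs, peak = 806.0 cfs.
Runoff depth d = ΣQ_DR·Δt / A = 3699 × 1800 / (2.87 mi²) = 0.9986 in.
The 1-inch UH is the DRH scaled by (1 in)/d, so U_p = 806.0 × 1/0.9986 = 807 cfs.

U_p ≈ 807 cfs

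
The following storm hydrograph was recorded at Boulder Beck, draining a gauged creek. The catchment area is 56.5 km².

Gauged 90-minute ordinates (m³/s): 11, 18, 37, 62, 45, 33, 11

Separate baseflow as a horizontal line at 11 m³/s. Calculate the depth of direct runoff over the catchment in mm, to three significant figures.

d ≈ 13.4 mm

Direct runoff: 0.0, 7.0, 26.0, 51.0, 34.0, 22.0, 0.0 m³/s; ΣQ_DR = 140.0 m³/s.
V = ΣQ_DR · Δt = 140.0 × 5400 s = 7.560 × 10^5 m³.
Over A = 56.5 km², depth = V / A = 13.4 mm.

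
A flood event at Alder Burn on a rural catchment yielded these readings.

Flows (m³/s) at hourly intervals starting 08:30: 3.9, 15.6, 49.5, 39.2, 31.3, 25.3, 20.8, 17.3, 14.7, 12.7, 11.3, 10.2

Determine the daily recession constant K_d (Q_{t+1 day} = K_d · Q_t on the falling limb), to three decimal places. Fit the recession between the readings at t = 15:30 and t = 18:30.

Between t = 15:30 and t = 18:30 the flow falls from 17.3 to 11.3 m³/s over 3×1 h = 3 h.
Per-interval ratio K = (11.3/17.3)^(1/3) = 0.8676; K_d = K^(24/1) = 0.033.

K_d ≈ 0.033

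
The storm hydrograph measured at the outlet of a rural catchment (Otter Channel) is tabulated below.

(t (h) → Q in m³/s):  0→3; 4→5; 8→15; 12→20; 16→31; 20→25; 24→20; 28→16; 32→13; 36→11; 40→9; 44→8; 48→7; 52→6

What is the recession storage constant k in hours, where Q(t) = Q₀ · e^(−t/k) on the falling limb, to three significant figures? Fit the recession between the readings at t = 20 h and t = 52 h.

k ≈ 22.4 h

On the falling limb, Q drops from 25 to 6 m³/s between t = 20 h and t = 52 h (Δt = 32 h).
k = −Δt / ln(Q₂/Q₁) = −32 / ln(6/25) = 22.4 h.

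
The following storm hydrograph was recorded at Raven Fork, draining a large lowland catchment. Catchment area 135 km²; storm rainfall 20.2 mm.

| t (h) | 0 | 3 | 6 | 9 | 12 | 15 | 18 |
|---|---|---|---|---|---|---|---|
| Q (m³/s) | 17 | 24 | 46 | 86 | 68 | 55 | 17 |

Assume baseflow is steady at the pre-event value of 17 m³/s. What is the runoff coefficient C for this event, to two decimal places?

C ≈ 0.77

ΣQ_DR = 194.0 m³/s; V = ΣQ_DR·Δt = 2.095 × 10^6 m³.
Runoff depth d = V / A = 15.52 mm.
C = d / P = 15.52 / 20.2 = 0.77.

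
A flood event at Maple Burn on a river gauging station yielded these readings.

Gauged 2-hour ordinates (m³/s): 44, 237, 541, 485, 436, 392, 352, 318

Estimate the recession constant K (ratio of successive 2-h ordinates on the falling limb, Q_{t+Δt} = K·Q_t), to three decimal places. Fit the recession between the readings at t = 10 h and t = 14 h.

K ≈ 0.901

Using the recession-limb readings at t = 10 h and t = 14 h: Q falls from 392 to 318 m³/s over 2 intervals.
K = (Q₂/Q₁)^(1/2) = (318/392)^(1/2) = 0.901.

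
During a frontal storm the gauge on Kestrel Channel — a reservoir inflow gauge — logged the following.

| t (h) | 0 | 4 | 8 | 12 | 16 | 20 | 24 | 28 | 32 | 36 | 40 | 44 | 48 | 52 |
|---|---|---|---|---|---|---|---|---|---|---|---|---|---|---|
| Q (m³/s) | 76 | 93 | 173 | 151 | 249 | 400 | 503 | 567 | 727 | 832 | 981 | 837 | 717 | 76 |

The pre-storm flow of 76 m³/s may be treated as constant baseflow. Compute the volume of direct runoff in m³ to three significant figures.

V ≈ 7.66 × 10^7 m³

Direct-runoff ordinates (Q − Q_b): 0.0, 17.0, 97.0, 75.0, 173.0, 324.0, 427.0, 491.0, 651.0, 756.0, 905.0, 761.0, 641.0, 0.0 m³/s.
ΣQ_DR = 5318 m³/s.
With Δt = 4 h = 14400 s, V = ΣQ_DR · Δt = 5318 × 14400 = 7.66 × 10^7 m³.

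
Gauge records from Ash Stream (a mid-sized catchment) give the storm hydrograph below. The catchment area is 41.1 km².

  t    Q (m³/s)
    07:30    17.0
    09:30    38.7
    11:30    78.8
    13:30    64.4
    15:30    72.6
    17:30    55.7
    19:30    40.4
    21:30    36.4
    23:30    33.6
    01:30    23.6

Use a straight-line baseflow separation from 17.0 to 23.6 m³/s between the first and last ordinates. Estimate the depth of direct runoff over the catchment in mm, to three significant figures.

Direct runoff: 0.00, 20.97, 60.33, 45.20, 52.67, 35.03, 19.00, 14.27, 10.73, 0.00 m³/s; ΣQ_DR = 258.2 m³/s.
V = ΣQ_DR · Δt = 258.2 × 7200 s = 1.859 × 10^6 m³.
Over A = 41.1 km², depth = V / A = 45.2 mm.

d ≈ 45.2 mm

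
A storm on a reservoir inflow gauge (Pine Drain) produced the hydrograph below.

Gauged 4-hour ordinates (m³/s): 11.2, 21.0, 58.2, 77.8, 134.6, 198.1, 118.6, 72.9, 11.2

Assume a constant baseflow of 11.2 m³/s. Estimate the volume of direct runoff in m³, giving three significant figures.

Direct-runoff ordinates (Q − Q_b): 0.0, 9.8, 47.0, 66.6, 123.4, 186.9, 107.4, 61.7, 0.0 m³/s.
ΣQ_DR = 602.8 m³/s.
With Δt = 4 h = 14400 s, V = ΣQ_DR · Δt = 602.8 × 14400 = 8.68 × 10^6 m³.

V ≈ 8.68 × 10^6 m³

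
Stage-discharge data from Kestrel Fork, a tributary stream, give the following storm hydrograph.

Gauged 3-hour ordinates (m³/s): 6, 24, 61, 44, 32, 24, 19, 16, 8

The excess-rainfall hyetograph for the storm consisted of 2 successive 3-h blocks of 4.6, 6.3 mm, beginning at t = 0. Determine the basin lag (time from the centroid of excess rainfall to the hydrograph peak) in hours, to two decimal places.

t_L ≈ 2.77 h

Centroid of excess rainfall: t_c = Σ P_i·t̄_i / ΣP_i = 3.2339 h (block centres at 1.5, 4.5 h).
Hydrograph peak occurs at t = 6 h, so basin lag t_L = 6 − 3.2339 = 2.77 h.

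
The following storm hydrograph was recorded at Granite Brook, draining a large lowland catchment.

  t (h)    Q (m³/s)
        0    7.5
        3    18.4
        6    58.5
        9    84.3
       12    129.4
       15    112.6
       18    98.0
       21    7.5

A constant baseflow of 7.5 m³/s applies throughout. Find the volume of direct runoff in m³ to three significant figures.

Direct-runoff ordinates (Q − Q_b): 0.0, 10.9, 51.0, 76.8, 121.9, 105.1, 90.5, 0.0 m³/s.
ΣQ_DR = 456.2 m³/s.
With Δt = 3 h = 10800 s, V = ΣQ_DR · Δt = 456.2 × 10800 = 4.93 × 10^6 m³.

V ≈ 4.93 × 10^6 m³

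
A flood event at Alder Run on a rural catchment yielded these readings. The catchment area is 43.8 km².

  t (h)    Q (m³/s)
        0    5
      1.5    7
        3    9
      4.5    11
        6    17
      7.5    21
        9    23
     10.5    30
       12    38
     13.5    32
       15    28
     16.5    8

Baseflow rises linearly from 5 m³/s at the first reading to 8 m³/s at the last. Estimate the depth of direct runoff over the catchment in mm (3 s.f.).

Direct runoff: 0.00, 1.73, 3.45, 5.18, 10.91, 14.64, 16.36, 23.09, 30.82, 24.55, 20.27, 0.00 m³/s; ΣQ_DR = 151.0 m³/s.
V = ΣQ_DR · Δt = 151.0 × 5400 s = 8.154 × 10^5 m³.
Over A = 43.8 km², depth = V / A = 18.6 mm.

d ≈ 18.6 mm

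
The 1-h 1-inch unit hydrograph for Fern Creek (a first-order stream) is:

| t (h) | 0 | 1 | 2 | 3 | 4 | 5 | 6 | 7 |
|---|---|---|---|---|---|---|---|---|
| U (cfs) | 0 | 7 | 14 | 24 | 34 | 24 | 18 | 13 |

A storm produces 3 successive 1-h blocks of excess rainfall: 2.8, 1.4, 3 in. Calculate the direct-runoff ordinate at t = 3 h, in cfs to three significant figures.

By discrete convolution, Q_j = Σ (P_i / 1 in) · U_{j−i}.
At t = 3 h (j=3): Q = (2.8/1)·24 + (1.4/1)·14 + (3/1)·7 = 108 cfs.

Q ≈ 108 cfs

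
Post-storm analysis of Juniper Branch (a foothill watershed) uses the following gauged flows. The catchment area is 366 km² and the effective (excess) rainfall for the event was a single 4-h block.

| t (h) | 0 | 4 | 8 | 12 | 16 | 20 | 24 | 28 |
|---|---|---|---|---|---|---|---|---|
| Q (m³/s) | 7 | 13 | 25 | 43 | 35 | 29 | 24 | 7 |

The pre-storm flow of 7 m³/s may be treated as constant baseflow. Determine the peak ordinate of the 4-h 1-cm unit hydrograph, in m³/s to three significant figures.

Direct runoff: 0.0, 6.0, 18.0, 36.0, 28.0, 22.0, 17.0, 0.0 m³/s; ΣQ_DR = 127.0 m³/s, peak = 36.0 m³/s.
Runoff depth d = ΣQ_DR·Δt / A = 127.0 × 14400 / (366 km²) = 4.997 mm.
The 1-cm UH is the DRH scaled by (10 mm)/d, so U_p = 36.0 × 10/4.997 = 72.0 m³/s.

U_p ≈ 72.0 m³/s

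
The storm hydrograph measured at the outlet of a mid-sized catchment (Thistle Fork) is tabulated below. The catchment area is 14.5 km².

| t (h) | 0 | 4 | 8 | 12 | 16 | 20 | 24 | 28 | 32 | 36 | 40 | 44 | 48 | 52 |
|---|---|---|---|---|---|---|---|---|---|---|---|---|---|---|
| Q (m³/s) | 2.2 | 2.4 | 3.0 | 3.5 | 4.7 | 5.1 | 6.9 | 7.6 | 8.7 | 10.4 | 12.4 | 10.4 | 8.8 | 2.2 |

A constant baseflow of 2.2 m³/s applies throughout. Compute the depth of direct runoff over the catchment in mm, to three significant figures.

Direct runoff: 0.0, 0.2, 0.8, 1.3, 2.5, 2.9, 4.7, 5.4, 6.5, 8.2, 10.2, 8.2, 6.6, 0.0 m³/s; ΣQ_DR = 57.50 m³/s.
V = ΣQ_DR · Δt = 57.50 × 14400 s = 8.280 × 10^5 m³.
Over A = 14.5 km², depth = V / A = 57.1 mm.

d ≈ 57.1 mm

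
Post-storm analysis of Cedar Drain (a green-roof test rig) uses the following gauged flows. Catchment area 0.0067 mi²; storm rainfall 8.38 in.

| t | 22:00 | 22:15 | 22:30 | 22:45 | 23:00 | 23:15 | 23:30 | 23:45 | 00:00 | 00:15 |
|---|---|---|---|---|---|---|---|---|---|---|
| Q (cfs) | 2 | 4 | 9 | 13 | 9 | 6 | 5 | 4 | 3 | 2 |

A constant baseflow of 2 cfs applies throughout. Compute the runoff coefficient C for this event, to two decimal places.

ΣQ_DR = 37.00 cfs; V = ΣQ_DR·Δt = 33300 ft³.
Runoff depth d = V / A = 2.139 in.
C = d / P = 2.139 / 8.38 = 0.26.

C ≈ 0.26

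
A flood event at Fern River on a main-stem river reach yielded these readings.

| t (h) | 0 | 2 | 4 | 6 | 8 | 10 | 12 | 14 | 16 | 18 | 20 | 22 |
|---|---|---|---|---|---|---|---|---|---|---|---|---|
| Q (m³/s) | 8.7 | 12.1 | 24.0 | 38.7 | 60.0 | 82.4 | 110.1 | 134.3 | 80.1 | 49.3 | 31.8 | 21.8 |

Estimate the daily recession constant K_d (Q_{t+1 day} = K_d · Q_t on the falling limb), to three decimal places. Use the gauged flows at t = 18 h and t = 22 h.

K_d ≈ 0.007

Between t = 18 h and t = 22 h the flow falls from 49.3 to 21.8 m³/s over 2×2 h = 4 h.
Per-interval ratio K = (21.8/49.3)^(1/2) = 0.6650; K_d = K^(24/2) = 0.007.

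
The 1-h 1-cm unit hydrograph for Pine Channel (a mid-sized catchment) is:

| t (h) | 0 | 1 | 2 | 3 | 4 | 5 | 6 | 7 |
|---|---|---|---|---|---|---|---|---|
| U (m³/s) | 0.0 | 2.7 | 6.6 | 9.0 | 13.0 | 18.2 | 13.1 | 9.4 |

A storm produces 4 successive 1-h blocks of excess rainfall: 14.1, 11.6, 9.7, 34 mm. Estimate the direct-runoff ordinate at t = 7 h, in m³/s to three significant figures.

Q ≈ 90.3 m³/s

By discrete convolution, Q_j = Σ (P_i / 10 mm) · U_{j−i}.
At t = 7 h (j=7): Q = (14.1/10)·9.4 + (11.6/10)·13.1 + (9.7/10)·18.2 + (34/10)·13.0 = 90.3 m³/s.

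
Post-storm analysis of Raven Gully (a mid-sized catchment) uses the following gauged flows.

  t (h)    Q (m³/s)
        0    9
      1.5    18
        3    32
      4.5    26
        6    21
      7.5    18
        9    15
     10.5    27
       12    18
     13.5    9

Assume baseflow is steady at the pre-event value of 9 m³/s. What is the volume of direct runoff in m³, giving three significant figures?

V ≈ 5.56 × 10^5 m³

Direct-runoff ordinates (Q − Q_b): 0.0, 9.0, 23.0, 17.0, 12.0, 9.0, 6.0, 18.0, 9.0, 0.0 m³/s.
ΣQ_DR = 103.0 m³/s.
With Δt = 1.5 h = 5400 s, V = ΣQ_DR · Δt = 103.0 × 5400 = 5.56 × 10^5 m³.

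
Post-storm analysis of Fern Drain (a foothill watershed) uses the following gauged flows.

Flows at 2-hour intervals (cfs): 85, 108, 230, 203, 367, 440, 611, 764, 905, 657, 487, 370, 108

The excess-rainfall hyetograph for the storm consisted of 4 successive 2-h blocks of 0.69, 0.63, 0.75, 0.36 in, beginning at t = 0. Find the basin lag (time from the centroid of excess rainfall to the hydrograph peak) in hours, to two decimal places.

Centroid of excess rainfall: t_c = Σ P_i·t̄_i / ΣP_i = 3.6420 h (block centres at 1, 3, 5, 7 h).
Hydrograph peak occurs at t = 16 h, so basin lag t_L = 16 − 3.6420 = 12.36 h.

t_L ≈ 12.36 h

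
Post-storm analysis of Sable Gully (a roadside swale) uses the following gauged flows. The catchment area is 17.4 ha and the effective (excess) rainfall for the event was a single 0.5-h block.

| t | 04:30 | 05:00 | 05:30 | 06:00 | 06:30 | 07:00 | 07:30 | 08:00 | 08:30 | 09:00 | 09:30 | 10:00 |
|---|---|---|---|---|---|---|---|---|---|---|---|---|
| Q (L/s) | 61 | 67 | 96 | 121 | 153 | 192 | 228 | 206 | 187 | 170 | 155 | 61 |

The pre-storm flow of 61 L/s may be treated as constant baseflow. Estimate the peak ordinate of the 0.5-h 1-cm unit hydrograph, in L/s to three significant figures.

U_p ≈ 167 L/s

Direct runoff: 0.0, 6.0, 35.0, 60.0, 92.0, 131.0, 167.0, 145.0, 126.0, 109.0, 94.0, 0.0 L/s; ΣQ_DR = 965.0 L/s, peak = 167.0 L/s.
Runoff depth d = ΣQ_DR·Δt / A = 965.0 × 1800 / (17.4 ha) = 9.983 mm.
The 1-cm UH is the DRH scaled by (10 mm)/d, so U_p = 167.0 × 10/9.983 = 167 L/s.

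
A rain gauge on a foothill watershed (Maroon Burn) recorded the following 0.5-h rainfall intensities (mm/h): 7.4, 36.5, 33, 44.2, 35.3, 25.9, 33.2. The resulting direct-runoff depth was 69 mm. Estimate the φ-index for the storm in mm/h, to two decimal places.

φ ≈ 11.68 mm/h

Only the 6 blocks with intensity above φ contribute runoff: 36.5, 33, 44.2, 35.3, 25.9, 33.2 mm/h.
Σ(I−φ)·Δt = d  ⇒  (36.5+33+44.2+35.3+25.9+33.2 − 6φ)·0.5 = 69
φ = (208.1 − 69/0.5) / 6 = 11.68 mm/h.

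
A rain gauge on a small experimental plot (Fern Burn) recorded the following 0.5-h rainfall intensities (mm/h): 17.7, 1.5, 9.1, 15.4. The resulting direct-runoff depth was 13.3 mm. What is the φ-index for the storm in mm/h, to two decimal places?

Only the 3 blocks with intensity above φ contribute runoff: 17.7, 9.1, 15.4 mm/h.
Σ(I−φ)·Δt = d  ⇒  (17.7+9.1+15.4 − 3φ)·0.5 = 13.3
φ = (42.20 − 13.3/0.5) / 3 = 5.20 mm/h.

φ ≈ 5.20 mm/h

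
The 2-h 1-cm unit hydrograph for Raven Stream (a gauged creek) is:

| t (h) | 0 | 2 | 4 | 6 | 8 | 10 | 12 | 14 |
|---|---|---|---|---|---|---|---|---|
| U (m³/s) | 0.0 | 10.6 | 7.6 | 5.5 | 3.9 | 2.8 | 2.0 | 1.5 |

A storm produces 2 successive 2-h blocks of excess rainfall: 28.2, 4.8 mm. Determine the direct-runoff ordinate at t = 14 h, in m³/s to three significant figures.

Q ≈ 5.19 m³/s

By discrete convolution, Q_j = Σ (P_i / 10 mm) · U_{j−i}.
At t = 14 h (j=7): Q = (28.2/10)·1.5 + (4.8/10)·2.0 = 5.19 m³/s.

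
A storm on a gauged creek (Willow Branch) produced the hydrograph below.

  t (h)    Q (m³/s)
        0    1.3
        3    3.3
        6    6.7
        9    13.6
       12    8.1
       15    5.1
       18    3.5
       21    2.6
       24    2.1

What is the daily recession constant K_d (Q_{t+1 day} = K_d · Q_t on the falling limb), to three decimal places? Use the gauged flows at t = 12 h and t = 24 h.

K_d ≈ 0.067

Between t = 12 h and t = 24 h the flow falls from 8.1 to 2.1 m³/s over 4×3 h = 12 h.
Per-interval ratio K = (2.1/8.1)^(1/4) = 0.7136; K_d = K^(24/3) = 0.067.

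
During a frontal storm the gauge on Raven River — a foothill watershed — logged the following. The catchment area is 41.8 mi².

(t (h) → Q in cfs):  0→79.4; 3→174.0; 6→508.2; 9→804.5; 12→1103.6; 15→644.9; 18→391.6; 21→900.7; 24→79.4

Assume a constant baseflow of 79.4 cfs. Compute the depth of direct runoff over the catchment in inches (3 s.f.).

Direct runoff: 0.0, 94.6, 428.8, 725.1, 1024.2, 565.5, 312.2, 821.3, 0.0 cfs; ΣQ_DR = 3972 cfs.
V = ΣQ_DR · Δt = 3972 × 10800 s = 4.289 × 10^7 ft³.
Over A = 41.8 mi², depth = V / A = 0.442 in.

d ≈ 0.442 in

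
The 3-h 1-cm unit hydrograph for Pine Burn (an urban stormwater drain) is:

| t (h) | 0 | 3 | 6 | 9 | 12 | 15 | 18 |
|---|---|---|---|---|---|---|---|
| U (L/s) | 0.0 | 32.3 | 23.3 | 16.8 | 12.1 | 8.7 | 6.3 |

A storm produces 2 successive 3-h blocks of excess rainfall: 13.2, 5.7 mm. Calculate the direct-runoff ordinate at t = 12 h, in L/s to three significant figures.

Q ≈ 25.5 L/s

By discrete convolution, Q_j = Σ (P_i / 10 mm) · U_{j−i}.
At t = 12 h (j=4): Q = (13.2/10)·12.1 + (5.7/10)·16.8 = 25.5 L/s.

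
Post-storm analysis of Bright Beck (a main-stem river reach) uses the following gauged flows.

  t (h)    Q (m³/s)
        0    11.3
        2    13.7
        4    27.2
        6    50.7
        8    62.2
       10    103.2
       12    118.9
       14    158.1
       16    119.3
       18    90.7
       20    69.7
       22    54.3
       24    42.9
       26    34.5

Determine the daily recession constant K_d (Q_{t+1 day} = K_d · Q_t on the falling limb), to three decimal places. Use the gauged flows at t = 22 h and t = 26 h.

Between t = 22 h and t = 26 h the flow falls from 54.3 to 34.5 m³/s over 2×2 h = 4 h.
Per-interval ratio K = (34.5/54.3)^(1/2) = 0.7971; K_d = K^(24/2) = 0.066.

K_d ≈ 0.066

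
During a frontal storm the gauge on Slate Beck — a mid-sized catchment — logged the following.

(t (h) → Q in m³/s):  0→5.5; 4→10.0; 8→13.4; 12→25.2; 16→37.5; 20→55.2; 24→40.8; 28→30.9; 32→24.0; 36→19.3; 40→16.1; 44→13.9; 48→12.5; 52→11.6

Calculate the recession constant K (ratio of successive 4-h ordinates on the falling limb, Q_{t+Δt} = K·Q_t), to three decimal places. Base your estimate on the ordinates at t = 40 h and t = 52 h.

Using the recession-limb readings at t = 40 h and t = 52 h: Q falls from 16.1 to 11.6 m³/s over 3 intervals.
K = (Q₂/Q₁)^(1/3) = (11.6/16.1)^(1/3) = 0.896.

K ≈ 0.896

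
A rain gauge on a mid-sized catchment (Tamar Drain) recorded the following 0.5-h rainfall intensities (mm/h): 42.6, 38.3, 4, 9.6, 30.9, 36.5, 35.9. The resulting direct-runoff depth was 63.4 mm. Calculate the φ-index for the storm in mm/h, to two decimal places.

φ ≈ 11.48 mm/h

Only the 5 blocks with intensity above φ contribute runoff: 42.6, 38.3, 30.9, 36.5, 35.9 mm/h.
Σ(I−φ)·Δt = d  ⇒  (42.6+38.3+30.9+36.5+35.9 − 5φ)·0.5 = 63.4
φ = (184.2 − 63.4/0.5) / 5 = 11.48 mm/h.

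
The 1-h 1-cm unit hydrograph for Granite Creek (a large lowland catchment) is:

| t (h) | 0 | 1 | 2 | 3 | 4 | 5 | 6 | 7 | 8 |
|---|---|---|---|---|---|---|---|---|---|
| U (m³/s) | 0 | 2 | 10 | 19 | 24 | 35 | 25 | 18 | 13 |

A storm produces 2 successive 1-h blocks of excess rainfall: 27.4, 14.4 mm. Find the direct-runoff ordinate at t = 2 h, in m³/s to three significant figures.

Q ≈ 30.3 m³/s

By discrete convolution, Q_j = Σ (P_i / 10 mm) · U_{j−i}.
At t = 2 h (j=2): Q = (27.4/10)·10 + (14.4/10)·2 = 30.3 m³/s.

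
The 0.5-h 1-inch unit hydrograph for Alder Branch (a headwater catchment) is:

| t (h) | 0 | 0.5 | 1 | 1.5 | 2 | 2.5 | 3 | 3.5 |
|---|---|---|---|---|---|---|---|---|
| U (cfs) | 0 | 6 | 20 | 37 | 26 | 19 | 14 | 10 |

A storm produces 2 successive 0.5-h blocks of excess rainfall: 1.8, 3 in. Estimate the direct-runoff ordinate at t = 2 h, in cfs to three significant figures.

By discrete convolution, Q_j = Σ (P_i / 1 in) · U_{j−i}.
At t = 2 h (j=4): Q = (1.8/1)·26 + (3/1)·37 = 158 cfs.

Q ≈ 158 cfs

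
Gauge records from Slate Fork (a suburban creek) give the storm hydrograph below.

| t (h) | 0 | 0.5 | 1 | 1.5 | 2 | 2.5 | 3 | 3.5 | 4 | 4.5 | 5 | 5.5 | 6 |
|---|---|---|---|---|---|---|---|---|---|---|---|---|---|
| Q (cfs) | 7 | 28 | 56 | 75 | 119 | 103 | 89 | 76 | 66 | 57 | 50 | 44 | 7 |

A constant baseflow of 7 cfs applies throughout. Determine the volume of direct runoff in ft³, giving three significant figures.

Direct-runoff ordinates (Q − Q_b): 0.0, 21.0, 49.0, 68.0, 112.0, 96.0, 82.0, 69.0, 59.0, 50.0, 43.0, 37.0, 0.0 cfs.
ΣQ_DR = 686.0 cfs.
With Δt = 0.5 h = 1800 s, V = ΣQ_DR · Δt = 686.0 × 1800 = 1.23 × 10^6 ft³.

V ≈ 1.23 × 10^6 ft³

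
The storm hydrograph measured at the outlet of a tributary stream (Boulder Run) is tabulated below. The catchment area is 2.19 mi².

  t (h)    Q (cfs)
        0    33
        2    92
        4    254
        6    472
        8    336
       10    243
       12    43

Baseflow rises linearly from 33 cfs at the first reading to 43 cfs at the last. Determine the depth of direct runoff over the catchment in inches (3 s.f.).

Direct runoff: 0.00, 57.33, 217.67, 434.00, 296.33, 201.67, 0.00 cfs; ΣQ_DR = 1207 cfs.
V = ΣQ_DR · Δt = 1207 × 7200 s = 8.690 × 10^6 ft³.
Over A = 2.19 mi², depth = V / A = 1.71 in.

d ≈ 1.71 in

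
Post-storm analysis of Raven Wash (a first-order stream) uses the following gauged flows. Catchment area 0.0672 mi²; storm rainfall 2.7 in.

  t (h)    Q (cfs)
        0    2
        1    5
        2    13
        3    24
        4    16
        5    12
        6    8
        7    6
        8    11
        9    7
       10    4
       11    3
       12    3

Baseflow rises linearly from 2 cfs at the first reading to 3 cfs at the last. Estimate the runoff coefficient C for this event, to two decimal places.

ΣQ_DR = 81.50 cfs; V = ΣQ_DR·Δt = 2.934 × 10^5 ft³.
Runoff depth d = V / A = 1.879 in.
C = d / P = 1.879 / 2.7 = 0.70.

C ≈ 0.70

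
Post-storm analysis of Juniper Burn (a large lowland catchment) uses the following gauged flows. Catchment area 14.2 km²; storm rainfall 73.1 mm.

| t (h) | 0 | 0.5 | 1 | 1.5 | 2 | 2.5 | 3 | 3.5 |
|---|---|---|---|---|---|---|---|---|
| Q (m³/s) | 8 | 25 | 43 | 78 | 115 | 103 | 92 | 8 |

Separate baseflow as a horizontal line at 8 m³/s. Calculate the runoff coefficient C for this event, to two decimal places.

C ≈ 0.71

ΣQ_DR = 408.0 m³/s; V = ΣQ_DR·Δt = 7.344 × 10^5 m³.
Runoff depth d = V / A = 51.72 mm.
C = d / P = 51.72 / 73.1 = 0.71.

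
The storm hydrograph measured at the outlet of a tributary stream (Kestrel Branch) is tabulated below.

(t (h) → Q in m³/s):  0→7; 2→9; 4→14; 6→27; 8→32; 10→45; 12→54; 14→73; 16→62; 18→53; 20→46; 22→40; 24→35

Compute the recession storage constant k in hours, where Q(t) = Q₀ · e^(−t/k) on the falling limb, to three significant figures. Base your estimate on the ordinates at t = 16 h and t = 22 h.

On the falling limb, Q drops from 62 to 40 m³/s between t = 16 h and t = 22 h (Δt = 6 h).
k = −Δt / ln(Q₂/Q₁) = −6 / ln(40/62) = 13.7 h.

k ≈ 13.7 h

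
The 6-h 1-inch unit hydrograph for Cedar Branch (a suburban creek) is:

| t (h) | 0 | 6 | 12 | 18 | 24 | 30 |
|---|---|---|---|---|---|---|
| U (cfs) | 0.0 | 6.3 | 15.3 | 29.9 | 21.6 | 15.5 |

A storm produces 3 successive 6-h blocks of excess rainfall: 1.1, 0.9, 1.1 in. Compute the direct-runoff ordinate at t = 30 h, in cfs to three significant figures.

By discrete convolution, Q_j = Σ (P_i / 1 in) · U_{j−i}.
At t = 30 h (j=5): Q = (1.1/1)·15.5 + (0.9/1)·21.6 + (1.1/1)·29.9 = 69.4 cfs.

Q ≈ 69.4 cfs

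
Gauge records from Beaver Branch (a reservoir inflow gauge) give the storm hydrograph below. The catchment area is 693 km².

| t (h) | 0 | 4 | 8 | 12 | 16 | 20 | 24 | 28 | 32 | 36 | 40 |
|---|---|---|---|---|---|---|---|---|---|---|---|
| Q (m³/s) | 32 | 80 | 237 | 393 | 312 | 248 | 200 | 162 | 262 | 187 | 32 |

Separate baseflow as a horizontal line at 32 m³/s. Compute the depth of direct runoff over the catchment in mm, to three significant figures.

Direct runoff: 0.0, 48.0, 205.0, 361.0, 280.0, 216.0, 168.0, 130.0, 230.0, 155.0, 0.0 m³/s; ΣQ_DR = 1793 m³/s.
V = ΣQ_DR · Δt = 1793 × 14400 s = 2.582 × 10^7 m³.
Over A = 693 km², depth = V / A = 37.3 mm.

d ≈ 37.3 mm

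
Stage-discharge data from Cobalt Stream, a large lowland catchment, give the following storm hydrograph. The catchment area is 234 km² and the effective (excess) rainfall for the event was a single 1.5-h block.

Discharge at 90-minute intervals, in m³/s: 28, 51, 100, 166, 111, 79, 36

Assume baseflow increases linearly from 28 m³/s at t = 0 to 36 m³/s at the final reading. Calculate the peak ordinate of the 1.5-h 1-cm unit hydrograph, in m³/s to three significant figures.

Direct runoff: 0.00, 21.67, 69.33, 134.00, 77.67, 44.33, 0.00 m³/s; ΣQ_DR = 347.0 m³/s, peak = 134.00 m³/s.
Runoff depth d = ΣQ_DR·Δt / A = 347.0 × 5400 / (234 km²) = 8.008 mm.
The 1-cm UH is the DRH scaled by (10 mm)/d, so U_p = 134.00 × 10/8.008 = 167 m³/s.

U_p ≈ 167 m³/s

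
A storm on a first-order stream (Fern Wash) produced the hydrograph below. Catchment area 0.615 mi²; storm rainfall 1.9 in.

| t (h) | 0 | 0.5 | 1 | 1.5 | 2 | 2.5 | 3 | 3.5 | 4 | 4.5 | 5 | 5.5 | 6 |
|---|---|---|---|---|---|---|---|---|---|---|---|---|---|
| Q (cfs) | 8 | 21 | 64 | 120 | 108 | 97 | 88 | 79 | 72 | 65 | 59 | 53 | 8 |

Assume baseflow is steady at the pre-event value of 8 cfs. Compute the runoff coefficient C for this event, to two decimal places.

C ≈ 0.49

ΣQ_DR = 738.0 cfs; V = ΣQ_DR·Δt = 1.328 × 10^6 ft³.
Runoff depth d = V / A = 0.9298 in.
C = d / P = 0.9298 / 1.9 = 0.49.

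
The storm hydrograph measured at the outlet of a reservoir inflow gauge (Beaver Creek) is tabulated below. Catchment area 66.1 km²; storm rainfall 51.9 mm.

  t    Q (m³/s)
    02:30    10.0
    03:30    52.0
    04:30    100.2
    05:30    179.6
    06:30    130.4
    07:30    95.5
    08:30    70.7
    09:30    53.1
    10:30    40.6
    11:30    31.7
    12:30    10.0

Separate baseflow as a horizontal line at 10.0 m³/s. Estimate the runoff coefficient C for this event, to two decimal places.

ΣQ_DR = 663.8 m³/s; V = ΣQ_DR·Δt = 2.390 × 10^6 m³.
Runoff depth d = V / A = 36.15 mm.
C = d / P = 36.15 / 51.9 = 0.70.

C ≈ 0.70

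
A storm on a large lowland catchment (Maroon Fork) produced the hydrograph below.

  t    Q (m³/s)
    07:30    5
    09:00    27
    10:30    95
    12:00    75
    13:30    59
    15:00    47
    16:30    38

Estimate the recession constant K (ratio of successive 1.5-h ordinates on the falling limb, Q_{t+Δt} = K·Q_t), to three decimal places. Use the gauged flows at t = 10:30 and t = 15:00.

K ≈ 0.791

Using the recession-limb readings at t = 10:30 and t = 15:00: Q falls from 95 to 47 m³/s over 3 intervals.
K = (Q₂/Q₁)^(1/3) = (47/95)^(1/3) = 0.791.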